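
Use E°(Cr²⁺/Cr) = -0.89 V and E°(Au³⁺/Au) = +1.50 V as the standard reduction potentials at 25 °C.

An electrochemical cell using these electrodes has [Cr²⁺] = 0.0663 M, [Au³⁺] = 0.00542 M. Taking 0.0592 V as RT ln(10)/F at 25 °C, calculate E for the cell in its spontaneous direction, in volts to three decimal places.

Au³⁺/Au is the cathode (higher E°), Cr²⁺/Cr the anode: E°cell = +1.50 − (-0.89) = +2.39 V, n = 6.
Overall: 2 Au³⁺(aq) + 3 Cr(s) → 2 Au(s) + 3 Cr²⁺(aq)
Q = [Cr²⁺]^3 / ([Au³⁺]^2); log Q = 0.997.
E = E° − (0.0592/n) log Q = +2.39 − (0.0592/6)(0.997) = +2.380 V.

+2.380 V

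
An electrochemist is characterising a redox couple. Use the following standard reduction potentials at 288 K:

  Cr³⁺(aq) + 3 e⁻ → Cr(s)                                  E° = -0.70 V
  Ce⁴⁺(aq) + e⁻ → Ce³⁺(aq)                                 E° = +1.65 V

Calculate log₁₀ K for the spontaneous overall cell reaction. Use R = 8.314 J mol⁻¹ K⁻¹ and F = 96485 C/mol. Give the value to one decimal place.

123.4

Cathode: Ce⁴⁺/Ce³⁺; anode: Cr³⁺/Cr. E°cell = (+1.65) − (-0.70) = +2.35 V, with n = 3.
ΔG° = −nFE° = −RT ln K, so ln K = nFE°/(RT) = (3)(96485)(+2.35) / ((8.314)(288)) = 284.084.
log₁₀ K = 284.084 / ln 10 = 123.4.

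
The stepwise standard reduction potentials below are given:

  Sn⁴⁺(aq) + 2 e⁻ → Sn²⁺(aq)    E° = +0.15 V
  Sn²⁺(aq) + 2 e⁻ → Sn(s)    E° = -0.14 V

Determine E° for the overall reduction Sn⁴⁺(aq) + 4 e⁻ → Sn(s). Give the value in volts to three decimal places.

+0.005 V

Adding the free-energy changes (−nFE°) of the two steps gives −n₃FE°₃ = −n₁FE°₁ − n₂FE°₂.
E°₃ = (2×+0.15 + 2×-0.14) / 4 = (+0.020) / 4 = +0.005 V.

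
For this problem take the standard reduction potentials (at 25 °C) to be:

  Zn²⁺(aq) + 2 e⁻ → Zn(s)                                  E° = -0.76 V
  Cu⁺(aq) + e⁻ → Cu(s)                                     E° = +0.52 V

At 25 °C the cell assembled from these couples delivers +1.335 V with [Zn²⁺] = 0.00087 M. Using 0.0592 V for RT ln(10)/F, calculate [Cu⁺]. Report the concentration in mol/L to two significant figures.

0.25 M

Cu⁺/Cu is the cathode, Zn²⁺/Zn the anode: E°cell = +1.28 V, n = 2.
Overall reaction: 2 Cu⁺(aq) + Zn(s) → 2 Cu(s) + Zn²⁺(aq); Q = [Zn²⁺]^1/[Cu⁺]^2.
From E = E° − (0.0592/n) log Q: log Q = (E° − E)·n/0.0592 = (+1.28 − (+1.335))·2/0.0592 = -1.8581.
So 2·log[Cu⁺] = 1·log(0.00087) − log Q = -3.0605 − (-1.8581) = -1.2024; log[Cu⁺] = -1.2024 / 2 = -0.6012; [Cu⁺] = 10^(-0.6012) ≈ 0.25 M.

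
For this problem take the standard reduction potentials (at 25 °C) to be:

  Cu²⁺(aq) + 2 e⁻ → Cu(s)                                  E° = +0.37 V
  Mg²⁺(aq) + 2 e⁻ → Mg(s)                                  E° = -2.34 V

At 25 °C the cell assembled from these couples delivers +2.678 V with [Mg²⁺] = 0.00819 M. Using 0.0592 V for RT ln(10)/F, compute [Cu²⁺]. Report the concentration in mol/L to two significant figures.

Cu²⁺/Cu is the cathode, Mg²⁺/Mg the anode: E°cell = +2.71 V, n = 2.
Overall reaction: Cu²⁺(aq) + Mg(s) → Cu(s) + Mg²⁺(aq); Q = [Mg²⁺]^1/[Cu²⁺]^1.
From E = E° − (0.0592/n) log Q: log Q = (E° − E)·n/0.0592 = (+2.71 − (+2.678))·2/0.0592 = 1.0811.
So 1·log[Cu²⁺] = 1·log(0.00819) − log Q = -2.0867 − (1.0811) = -3.1678; [Cu²⁺] = 10^(-3.1678) ≈ 0.00068 M.

0.00068 M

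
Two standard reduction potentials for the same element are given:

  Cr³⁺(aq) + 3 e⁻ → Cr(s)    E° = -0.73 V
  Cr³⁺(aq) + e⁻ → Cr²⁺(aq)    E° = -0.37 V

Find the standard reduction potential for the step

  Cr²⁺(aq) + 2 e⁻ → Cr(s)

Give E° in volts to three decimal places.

Sequential free energies add, so n₃E°₃ = n₁E°₁ + n₂E°₂.
With n₃ = 3, and the known step contributing 1×(-0.37) V, the unknown satisfies 2·E° = 3×(-0.73) − 1×(-0.37) = -1.820.
E° = -1.820 / 2 = -0.910 V.

-0.910 V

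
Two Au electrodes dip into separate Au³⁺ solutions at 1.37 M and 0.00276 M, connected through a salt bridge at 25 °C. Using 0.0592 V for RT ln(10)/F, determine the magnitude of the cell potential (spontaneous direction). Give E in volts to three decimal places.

For a concentration cell E°cell = 0. The 1.37 M side is the cathode (reduction is favoured where [Au³⁺] is higher).
With n = 3, E = −(0.0592/3) log([Au³⁺]ₐₙ/[Au³⁺]꜀ₐₜ) = −(0.0592/3) log(0.00276/1.37) = −(0.0592/3)(-2.696) = +0.053 V.

+0.053 V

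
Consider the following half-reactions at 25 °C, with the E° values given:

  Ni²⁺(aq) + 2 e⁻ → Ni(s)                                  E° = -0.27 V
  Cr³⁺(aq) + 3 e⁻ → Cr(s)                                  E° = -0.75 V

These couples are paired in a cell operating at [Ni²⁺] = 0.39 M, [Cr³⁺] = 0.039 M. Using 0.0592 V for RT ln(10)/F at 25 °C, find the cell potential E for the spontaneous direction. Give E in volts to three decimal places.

Ni²⁺/Ni is the cathode (higher E°), Cr³⁺/Cr the anode: E°cell = -0.27 − (-0.75) = +0.48 V, n = 6.
Overall: 3 Ni²⁺(aq) + 2 Cr(s) → 3 Ni(s) + 2 Cr³⁺(aq)
Q = [Cr³⁺]^2 / ([Ni²⁺]^3); log Q = -1.591.
E = E° − (0.0592/n) log Q = +0.48 − (0.0592/6)(-1.591) = +0.496 V.

+0.496 V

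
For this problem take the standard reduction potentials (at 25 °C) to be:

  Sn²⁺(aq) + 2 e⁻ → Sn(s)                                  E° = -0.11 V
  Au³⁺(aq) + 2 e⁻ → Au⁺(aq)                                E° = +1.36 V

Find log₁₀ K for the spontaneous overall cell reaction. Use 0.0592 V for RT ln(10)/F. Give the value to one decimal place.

Cathode: Au³⁺/Au⁺; anode: Sn²⁺/Sn. E°cell = +1.47 V, n = 2.
log K = nE°cell / 0.0592 = (2)(+1.47) / 0.0592 = 49.7.

49.7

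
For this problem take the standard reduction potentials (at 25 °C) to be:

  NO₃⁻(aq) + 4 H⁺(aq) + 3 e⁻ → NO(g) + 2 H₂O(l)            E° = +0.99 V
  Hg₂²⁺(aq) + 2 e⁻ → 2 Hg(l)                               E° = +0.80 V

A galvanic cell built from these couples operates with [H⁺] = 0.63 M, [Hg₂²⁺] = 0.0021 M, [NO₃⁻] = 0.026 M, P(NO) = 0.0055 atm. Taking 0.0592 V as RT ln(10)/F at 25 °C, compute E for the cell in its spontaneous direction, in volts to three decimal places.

NO₃⁻/NO is the cathode (higher E°), Hg₂²⁺/Hg the anode: E°cell = +0.99 − (+0.80) = +0.19 V, n = 6.
Overall: 2 NO₃⁻(aq) + 8 H⁺(aq) + 6 Hg(l) → 2 NO(g) + 4 H₂O(l) + 3 Hg₂²⁺(aq)
Q = P(NO)^2·[Hg₂²⁺]^3 / ([NO₃⁻]^2·[H⁺]^8); log Q = -7.777.
E = E° − (0.0592/n) log Q = +0.19 − (0.0592/6)(-7.777) = +0.267 V.

+0.267 V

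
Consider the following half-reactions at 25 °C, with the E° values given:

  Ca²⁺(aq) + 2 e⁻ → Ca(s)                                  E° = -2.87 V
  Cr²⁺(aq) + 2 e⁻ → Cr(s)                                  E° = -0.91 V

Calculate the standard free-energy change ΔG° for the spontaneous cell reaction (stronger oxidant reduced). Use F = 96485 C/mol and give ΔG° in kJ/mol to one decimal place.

Cr²⁺/Cr (E° = -0.91 V) is the cathode; Ca²⁺/Ca (E° = -2.87 V) is the anode, so E°cell = +1.96 V.
Balancing electrons gives n = 2 (lcm of 2 and 2).
ΔG° = −nFE° = −(2)(96485)(+1.96) = -378,221 J = -378.2 kJ/mol.

-378.2 kJ/mol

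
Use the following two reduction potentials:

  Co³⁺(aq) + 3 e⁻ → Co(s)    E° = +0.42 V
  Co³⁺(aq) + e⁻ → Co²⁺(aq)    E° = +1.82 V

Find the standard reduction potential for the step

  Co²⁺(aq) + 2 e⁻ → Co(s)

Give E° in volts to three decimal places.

Sequential free energies add, so n₃E°₃ = n₁E°₁ + n₂E°₂.
With n₃ = 3, and the known step contributing 1×(+1.82) V, the unknown satisfies 2·E° = 3×(+0.42) − 1×(+1.82) = -0.560.
E° = -0.560 / 2 = -0.280 V.

-0.280 V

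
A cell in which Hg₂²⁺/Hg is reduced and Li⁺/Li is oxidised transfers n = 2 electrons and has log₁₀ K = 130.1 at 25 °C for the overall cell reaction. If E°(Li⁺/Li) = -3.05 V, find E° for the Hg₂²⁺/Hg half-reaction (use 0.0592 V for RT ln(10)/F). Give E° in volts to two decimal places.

+0.80 V

E°cell = (0.0592/n)·log K = (0.0592/2)(130.1) = +3.851 V.
Since Hg₂²⁺/Hg is the cathode and Li⁺/Li the anode, E°cell = E°(Hg₂²⁺/Hg) − E°(Li⁺/Li).
So E°(Hg₂²⁺/Hg) = E°cell + E°(Li⁺/Li) = +3.851 + (-3.05) = +0.80 V.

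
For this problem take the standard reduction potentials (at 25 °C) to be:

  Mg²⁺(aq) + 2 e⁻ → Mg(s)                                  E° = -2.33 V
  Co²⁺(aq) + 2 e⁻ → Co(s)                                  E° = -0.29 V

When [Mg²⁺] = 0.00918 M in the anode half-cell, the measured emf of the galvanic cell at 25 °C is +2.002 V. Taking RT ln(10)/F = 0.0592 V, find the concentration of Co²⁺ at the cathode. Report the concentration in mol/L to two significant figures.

Co²⁺/Co is the cathode, Mg²⁺/Mg the anode: E°cell = +2.04 V, n = 2.
Overall reaction: Co²⁺(aq) + Mg(s) → Co(s) + Mg²⁺(aq); Q = [Mg²⁺]^1/[Co²⁺]^1.
From E = E° − (0.0592/n) log Q: log Q = (E° − E)·n/0.0592 = (+2.04 − (+2.002))·2/0.0592 = 1.2838.
So 1·log[Co²⁺] = 1·log(0.00918) − log Q = -2.0372 − (1.2838) = -3.3210; [Co²⁺] = 10^(-3.3210) ≈ 0.00048 M.

0.00048 M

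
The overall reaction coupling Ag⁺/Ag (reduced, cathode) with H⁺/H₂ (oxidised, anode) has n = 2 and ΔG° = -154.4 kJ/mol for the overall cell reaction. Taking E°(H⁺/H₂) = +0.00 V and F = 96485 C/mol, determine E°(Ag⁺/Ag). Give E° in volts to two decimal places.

E°cell = −ΔG°/(nF) = −(-154.4×10³)/((2)(96485)) = +0.800 V.
Since Ag⁺/Ag is the cathode and H⁺/H₂ the anode, E°cell = E°(Ag⁺/Ag) − E°(H⁺/H₂).
So E°(Ag⁺/Ag) = E°cell + E°(H⁺/H₂) = +0.800 + (+0.00) = +0.80 V.

+0.80 V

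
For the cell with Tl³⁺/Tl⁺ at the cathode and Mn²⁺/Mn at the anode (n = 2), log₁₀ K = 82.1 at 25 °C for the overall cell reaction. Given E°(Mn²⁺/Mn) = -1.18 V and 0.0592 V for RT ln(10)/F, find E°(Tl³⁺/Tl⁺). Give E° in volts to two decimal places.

+1.25 V

E°cell = (0.0592/n)·log K = (0.0592/2)(82.1) = +2.430 V.
Since Tl³⁺/Tl⁺ is the cathode and Mn²⁺/Mn the anode, E°cell = E°(Tl³⁺/Tl⁺) − E°(Mn²⁺/Mn).
So E°(Tl³⁺/Tl⁺) = E°cell + E°(Mn²⁺/Mn) = +2.430 + (-1.18) = +1.25 V.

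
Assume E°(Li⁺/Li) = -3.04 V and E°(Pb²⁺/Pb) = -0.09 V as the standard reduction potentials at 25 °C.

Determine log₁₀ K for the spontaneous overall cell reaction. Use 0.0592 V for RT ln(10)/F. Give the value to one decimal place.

Cathode: Pb²⁺/Pb; anode: Li⁺/Li. E°cell = +2.95 V, n = 2.
log K = nE°cell / 0.0592 = (2)(+2.95) / 0.0592 = 99.7.

99.7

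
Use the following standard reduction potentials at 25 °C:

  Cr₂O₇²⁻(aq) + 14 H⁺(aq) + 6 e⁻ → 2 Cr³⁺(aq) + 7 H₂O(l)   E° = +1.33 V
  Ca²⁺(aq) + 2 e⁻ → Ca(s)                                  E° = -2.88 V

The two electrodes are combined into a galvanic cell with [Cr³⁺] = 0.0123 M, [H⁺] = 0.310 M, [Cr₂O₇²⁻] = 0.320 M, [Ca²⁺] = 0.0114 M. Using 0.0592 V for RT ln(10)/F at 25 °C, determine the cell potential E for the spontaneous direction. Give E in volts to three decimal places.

+4.230 V

Cr₂O₇²⁻/Cr³⁺ is the cathode (higher E°), Ca²⁺/Ca the anode: E°cell = +1.33 − (-2.88) = +4.21 V, n = 6.
Overall: Cr₂O₇²⁻(aq) + 14 H⁺(aq) + 3 Ca(s) → 2 Cr³⁺(aq) + 7 H₂O(l) + 3 Ca²⁺(aq)
Q = [Cr³⁺]^2·[Ca²⁺]^3 / ([Cr₂O₇²⁻]·[H⁺]^14); log Q = -2.034.
E = E° − (0.0592/n) log Q = +4.21 − (0.0592/6)(-2.034) = +4.230 V.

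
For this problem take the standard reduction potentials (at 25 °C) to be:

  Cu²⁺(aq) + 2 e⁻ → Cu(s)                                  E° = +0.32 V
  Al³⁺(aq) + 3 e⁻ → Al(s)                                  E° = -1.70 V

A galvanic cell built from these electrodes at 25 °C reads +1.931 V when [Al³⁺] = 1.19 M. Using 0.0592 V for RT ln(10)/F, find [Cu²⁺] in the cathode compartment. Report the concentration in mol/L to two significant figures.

Cu²⁺/Cu is the cathode, Al³⁺/Al the anode: E°cell = +2.02 V, n = 6.
Overall reaction: 3 Cu²⁺(aq) + 2 Al(s) → 3 Cu(s) + 2 Al³⁺(aq); Q = [Al³⁺]^2/[Cu²⁺]^3.
From E = E° − (0.0592/n) log Q: log Q = (E° − E)·n/0.0592 = (+2.02 − (+1.931))·6/0.0592 = 9.0203.
So 3·log[Cu²⁺] = 2·log(1.19) − log Q = 0.1511 − (9.0203) = -8.8692; log[Cu²⁺] = -8.8692 / 3 = -2.9564; [Cu²⁺] = 10^(-2.9564) ≈ 0.0011 M.

0.0011 M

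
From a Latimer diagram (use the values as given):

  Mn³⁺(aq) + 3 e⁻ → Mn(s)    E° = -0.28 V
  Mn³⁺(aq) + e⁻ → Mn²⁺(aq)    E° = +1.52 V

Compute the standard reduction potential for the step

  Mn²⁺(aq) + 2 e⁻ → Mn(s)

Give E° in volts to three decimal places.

-1.180 V

Sequential free energies add, so n₃E°₃ = n₁E°₁ + n₂E°₂.
With n₃ = 3, and the known step contributing 1×(+1.52) V, the unknown satisfies 2·E° = 3×(-0.28) − 1×(+1.52) = -2.360.
E° = -2.360 / 2 = -1.180 V.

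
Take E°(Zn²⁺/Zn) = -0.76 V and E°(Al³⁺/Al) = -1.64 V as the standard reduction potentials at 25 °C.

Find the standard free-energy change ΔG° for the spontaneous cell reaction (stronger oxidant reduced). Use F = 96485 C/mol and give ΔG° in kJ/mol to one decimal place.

Zn²⁺/Zn (E° = -0.76 V) is the cathode; Al³⁺/Al (E° = -1.64 V) is the anode, so E°cell = +0.88 V.
Balancing electrons gives n = 6 (lcm of 2 and 3).
ΔG° = −nFE° = −(6)(96485)(+0.88) = -509,441 J = -509.4 kJ/mol.

-509.4 kJ/mol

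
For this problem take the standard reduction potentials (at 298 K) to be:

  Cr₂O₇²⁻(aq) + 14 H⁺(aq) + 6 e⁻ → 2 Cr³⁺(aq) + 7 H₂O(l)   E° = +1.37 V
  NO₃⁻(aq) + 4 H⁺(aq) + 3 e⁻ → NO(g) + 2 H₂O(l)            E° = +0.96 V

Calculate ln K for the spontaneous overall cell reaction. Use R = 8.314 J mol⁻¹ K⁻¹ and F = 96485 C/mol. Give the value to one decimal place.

Cathode: Cr₂O₇²⁻/Cr³⁺; anode: NO₃⁻/NO. E°cell = (+1.37) − (+0.96) = +0.41 V, with n = 6.
ΔG° = −nFE° = −RT ln K, so ln K = nFE°/(RT) = (6)(96485)(+0.41) / ((8.314)(298)) = 95.801.

95.8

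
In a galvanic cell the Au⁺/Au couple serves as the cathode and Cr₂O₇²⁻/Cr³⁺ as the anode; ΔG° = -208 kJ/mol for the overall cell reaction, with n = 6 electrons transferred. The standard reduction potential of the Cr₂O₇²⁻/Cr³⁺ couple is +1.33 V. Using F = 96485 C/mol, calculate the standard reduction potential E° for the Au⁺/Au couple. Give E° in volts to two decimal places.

E°cell = −ΔG°/(nF) = −(-208×10³)/((6)(96485)) = +0.359 V.
Since Au⁺/Au is the cathode and Cr₂O₇²⁻/Cr³⁺ the anode, E°cell = E°(Au⁺/Au) − E°(Cr₂O₇²⁻/Cr³⁺).
So E°(Au⁺/Au) = E°cell + E°(Cr₂O₇²⁻/Cr³⁺) = +0.359 + (+1.33) = +1.69 V.

+1.69 V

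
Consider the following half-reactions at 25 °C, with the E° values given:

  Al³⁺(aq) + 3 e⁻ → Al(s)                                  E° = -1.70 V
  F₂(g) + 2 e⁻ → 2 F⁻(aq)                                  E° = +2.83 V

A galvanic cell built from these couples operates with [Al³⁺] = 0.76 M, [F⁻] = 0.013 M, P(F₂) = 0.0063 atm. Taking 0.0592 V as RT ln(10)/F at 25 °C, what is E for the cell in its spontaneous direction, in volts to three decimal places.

F₂/F⁻ is the cathode (higher E°), Al³⁺/Al the anode: E°cell = +2.83 − (-1.70) = +4.53 V, n = 6.
Overall: 3 F₂(g) + 2 Al(s) → 6 F⁻(aq) + 2 Al³⁺(aq)
Q = [F⁻]^6·[Al³⁺]^2 / (P(F₂)^3); log Q = -4.953.
E = E° − (0.0592/n) log Q = +4.53 − (0.0592/6)(-4.953) = +4.579 V.

+4.579 V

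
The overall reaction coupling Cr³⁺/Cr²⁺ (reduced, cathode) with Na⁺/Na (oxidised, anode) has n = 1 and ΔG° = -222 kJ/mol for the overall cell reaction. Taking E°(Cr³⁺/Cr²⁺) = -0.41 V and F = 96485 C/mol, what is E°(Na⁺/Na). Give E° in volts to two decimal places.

E°cell = −ΔG°/(nF) = −(-222×10³)/((1)(96485)) = +2.301 V.
Since Cr³⁺/Cr²⁺ is the cathode and Na⁺/Na the anode, E°cell = E°(Cr³⁺/Cr²⁺) − E°(Na⁺/Na).
So E°(Na⁺/Na) = E°(Cr³⁺/Cr²⁺) − E°cell = (-0.41) − (+2.301) = -2.71 V.

-2.71 V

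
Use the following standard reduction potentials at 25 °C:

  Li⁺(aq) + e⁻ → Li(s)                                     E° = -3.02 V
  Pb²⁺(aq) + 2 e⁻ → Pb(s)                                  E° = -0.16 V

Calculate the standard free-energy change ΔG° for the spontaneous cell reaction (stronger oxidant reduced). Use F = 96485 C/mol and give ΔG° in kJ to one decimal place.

Pb²⁺/Pb (E° = -0.16 V) is the cathode; Li⁺/Li (E° = -3.02 V) is the anode, so E°cell = +2.86 V.
Balancing electrons gives n = 2 (lcm of 2 and 1).
ΔG° = −nFE° = −(2)(96485)(+2.86) = -551,894 J = -551.9 kJ.

-551.9 kJ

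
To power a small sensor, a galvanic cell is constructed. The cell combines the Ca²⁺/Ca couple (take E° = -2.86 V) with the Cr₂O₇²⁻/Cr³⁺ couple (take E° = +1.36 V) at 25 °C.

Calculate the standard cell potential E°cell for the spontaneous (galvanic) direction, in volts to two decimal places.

The Cr₂O₇²⁻/Cr³⁺ couple has the higher reduction potential, so it is the cathode; Ca²⁺/Ca is oxidised at the anode.
E°cell = E°(cathode) − E°(anode) = (+1.36) − (-2.86) = +4.22 V.
Since E°cell > 0, the reaction is spontaneous under standard conditions.

+4.22 V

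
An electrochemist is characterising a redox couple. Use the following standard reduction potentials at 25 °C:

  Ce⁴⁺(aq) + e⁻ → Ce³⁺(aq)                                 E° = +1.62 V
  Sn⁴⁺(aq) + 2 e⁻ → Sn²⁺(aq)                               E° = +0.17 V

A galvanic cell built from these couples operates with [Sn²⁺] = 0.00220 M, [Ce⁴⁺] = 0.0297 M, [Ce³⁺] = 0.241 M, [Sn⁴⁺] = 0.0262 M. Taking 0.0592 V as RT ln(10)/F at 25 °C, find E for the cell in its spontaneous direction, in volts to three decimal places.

Ce⁴⁺/Ce³⁺ is the cathode (higher E°), Sn⁴⁺/Sn²⁺ the anode: E°cell = +1.62 − (+0.17) = +1.45 V, n = 2.
Overall: 2 Ce⁴⁺(aq) + Sn²⁺(aq) → 2 Ce³⁺(aq) + Sn⁴⁺(aq)
Q = [Ce³⁺]^2·[Sn⁴⁺] / ([Ce⁴⁺]^2·[Sn²⁺]); log Q = 2.894.
E = E° − (0.0592/n) log Q = +1.45 − (0.0592/2)(2.894) = +1.364 V.

+1.364 V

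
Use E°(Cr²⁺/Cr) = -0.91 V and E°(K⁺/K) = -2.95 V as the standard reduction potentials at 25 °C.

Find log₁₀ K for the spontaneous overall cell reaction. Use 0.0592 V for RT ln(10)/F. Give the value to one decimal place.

68.9

Cathode: Cr²⁺/Cr; anode: K⁺/K. E°cell = +2.04 V, n = 2.
log K = nE°cell / 0.0592 = (2)(+2.04) / 0.0592 = 68.9.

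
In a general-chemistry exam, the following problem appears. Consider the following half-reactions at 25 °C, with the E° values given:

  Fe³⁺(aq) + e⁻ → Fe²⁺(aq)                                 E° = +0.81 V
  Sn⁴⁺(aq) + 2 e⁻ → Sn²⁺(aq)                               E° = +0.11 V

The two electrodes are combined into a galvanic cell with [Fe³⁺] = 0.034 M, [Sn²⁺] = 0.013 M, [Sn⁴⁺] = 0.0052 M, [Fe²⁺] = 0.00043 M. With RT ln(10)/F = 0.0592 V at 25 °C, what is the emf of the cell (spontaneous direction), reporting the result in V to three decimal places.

+0.824 V

Fe³⁺/Fe²⁺ is the cathode (higher E°), Sn⁴⁺/Sn²⁺ the anode: E°cell = +0.81 − (+0.11) = +0.70 V, n = 2.
Overall: 2 Fe³⁺(aq) + Sn²⁺(aq) → 2 Fe²⁺(aq) + Sn⁴⁺(aq)
Q = [Fe²⁺]^2·[Sn⁴⁺] / ([Fe³⁺]^2·[Sn²⁺]); log Q = -4.194.
E = E° − (0.0592/n) log Q = +0.70 − (0.0592/2)(-4.194) = +0.824 V.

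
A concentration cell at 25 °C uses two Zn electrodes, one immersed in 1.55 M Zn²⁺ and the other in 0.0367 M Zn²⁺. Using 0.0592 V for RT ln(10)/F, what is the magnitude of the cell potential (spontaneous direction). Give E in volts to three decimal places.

For a concentration cell E°cell = 0. The 1.55 M side is the cathode (reduction is favoured where [Zn²⁺] is higher).
With n = 2, E = −(0.0592/2) log([Zn²⁺]ₐₙ/[Zn²⁺]꜀ₐₜ) = −(0.0592/2) log(0.0367/1.55) = −(0.0592/2)(-1.626) = +0.048 V.

+0.048 V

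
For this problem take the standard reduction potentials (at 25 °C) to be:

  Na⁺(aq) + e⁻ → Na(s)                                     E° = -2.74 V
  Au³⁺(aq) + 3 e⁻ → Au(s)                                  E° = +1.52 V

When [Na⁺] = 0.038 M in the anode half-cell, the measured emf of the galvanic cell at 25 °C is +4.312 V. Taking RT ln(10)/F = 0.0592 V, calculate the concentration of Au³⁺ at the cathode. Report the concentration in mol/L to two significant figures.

0.024 M

Au³⁺/Au is the cathode, Na⁺/Na the anode: E°cell = +4.26 V, n = 3.
Overall reaction: Au³⁺(aq) + 3 Na(s) → Au(s) + 3 Na⁺(aq); Q = [Na⁺]^3/[Au³⁺]^1.
From E = E° − (0.0592/n) log Q: log Q = (E° − E)·n/0.0592 = (+4.26 − (+4.312))·3/0.0592 = -2.6351.
So 1·log[Au³⁺] = 3·log(0.038) − log Q = -4.2606 − (-2.6351) = -1.6255; [Au³⁺] = 10^(-1.6255) ≈ 0.024 M.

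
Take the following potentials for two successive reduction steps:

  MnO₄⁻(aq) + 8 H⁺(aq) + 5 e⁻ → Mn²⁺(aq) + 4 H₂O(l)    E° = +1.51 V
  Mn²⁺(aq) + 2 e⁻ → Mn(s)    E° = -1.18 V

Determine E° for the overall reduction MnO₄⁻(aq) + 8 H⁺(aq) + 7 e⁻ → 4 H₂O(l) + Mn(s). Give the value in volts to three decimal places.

Standard free energies of sequential steps add: ΔG°₃ = ΔG°₁ + ΔG°₂, so n₃E°₃ = n₁E°₁ + n₂E°₂.
E°₃ = (5×+1.51 + 2×-1.18) / 7 = (+5.190) / 7 = +0.741 V.

+0.741 V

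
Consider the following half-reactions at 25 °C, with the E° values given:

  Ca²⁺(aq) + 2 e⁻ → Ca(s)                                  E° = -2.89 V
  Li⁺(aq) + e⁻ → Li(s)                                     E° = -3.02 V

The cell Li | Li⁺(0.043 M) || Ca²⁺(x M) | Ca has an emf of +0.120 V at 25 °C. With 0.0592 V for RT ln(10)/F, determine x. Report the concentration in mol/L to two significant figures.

0.00085 M

Ca²⁺/Ca is the cathode, Li⁺/Li the anode: E°cell = +0.13 V, n = 2.
Overall reaction: Ca²⁺(aq) + 2 Li(s) → Ca(s) + 2 Li⁺(aq); Q = [Li⁺]^2/[Ca²⁺]^1.
From E = E° − (0.0592/n) log Q: log Q = (E° − E)·n/0.0592 = (+0.13 − (+0.120))·2/0.0592 = 0.3378.
So 1·log[Ca²⁺] = 2·log(0.043) − log Q = -2.7331 − (0.3378) = -3.0709; [Ca²⁺] = 10^(-3.0709) ≈ 0.00085 M.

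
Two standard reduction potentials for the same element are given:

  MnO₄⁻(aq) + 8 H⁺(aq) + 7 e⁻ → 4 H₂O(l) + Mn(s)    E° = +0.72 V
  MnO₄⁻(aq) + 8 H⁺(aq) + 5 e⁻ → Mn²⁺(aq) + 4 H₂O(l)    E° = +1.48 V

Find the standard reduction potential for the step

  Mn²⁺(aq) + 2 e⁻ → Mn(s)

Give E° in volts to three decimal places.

-1.180 V

Sequential free energies add, so n₃E°₃ = n₁E°₁ + n₂E°₂.
With n₃ = 7, and the known step contributing 5×(+1.48) V, the unknown satisfies 2·E° = 7×(+0.72) − 5×(+1.48) = -2.360.
E° = -2.360 / 2 = -1.180 V.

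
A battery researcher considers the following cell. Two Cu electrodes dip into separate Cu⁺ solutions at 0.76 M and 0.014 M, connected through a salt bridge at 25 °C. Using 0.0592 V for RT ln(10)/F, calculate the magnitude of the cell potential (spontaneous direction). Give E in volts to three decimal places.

+0.103 V

For a concentration cell E°cell = 0. The 0.76 M side is the cathode (reduction is favoured where [Cu⁺] is higher).
With n = 1, E = −(0.0592/1) log([Cu⁺]ₐₙ/[Cu⁺]꜀ₐₜ) = −(0.0592/1) log(0.014/0.76) = −(0.0592/1)(-1.735) = +0.103 V.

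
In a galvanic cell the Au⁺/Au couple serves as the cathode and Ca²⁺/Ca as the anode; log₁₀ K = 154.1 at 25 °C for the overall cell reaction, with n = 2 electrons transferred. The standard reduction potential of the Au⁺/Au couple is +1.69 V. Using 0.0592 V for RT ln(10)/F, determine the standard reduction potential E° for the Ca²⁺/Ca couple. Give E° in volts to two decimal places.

-2.87 V

E°cell = (0.0592/n)·log K = (0.0592/2)(154.1) = +4.561 V.
Since Au⁺/Au is the cathode and Ca²⁺/Ca the anode, E°cell = E°(Au⁺/Au) − E°(Ca²⁺/Ca).
So E°(Ca²⁺/Ca) = E°(Au⁺/Au) − E°cell = (+1.69) − (+4.561) = -2.87 V.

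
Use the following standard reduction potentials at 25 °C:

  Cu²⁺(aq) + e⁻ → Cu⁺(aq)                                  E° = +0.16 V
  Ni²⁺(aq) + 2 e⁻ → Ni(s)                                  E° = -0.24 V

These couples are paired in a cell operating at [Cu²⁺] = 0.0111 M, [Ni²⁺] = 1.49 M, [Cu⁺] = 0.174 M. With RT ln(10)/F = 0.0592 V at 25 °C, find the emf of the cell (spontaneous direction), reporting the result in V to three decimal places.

Cu²⁺/Cu⁺ is the cathode (higher E°), Ni²⁺/Ni the anode: E°cell = +0.16 − (-0.24) = +0.40 V, n = 2.
Overall: 2 Cu²⁺(aq) + Ni(s) → 2 Cu⁺(aq) + Ni²⁺(aq)
Q = [Cu⁺]^2·[Ni²⁺] / ([Cu²⁺]^2); log Q = 2.564.
E = E° − (0.0592/n) log Q = +0.40 − (0.0592/2)(2.564) = +0.324 V.

+0.324 V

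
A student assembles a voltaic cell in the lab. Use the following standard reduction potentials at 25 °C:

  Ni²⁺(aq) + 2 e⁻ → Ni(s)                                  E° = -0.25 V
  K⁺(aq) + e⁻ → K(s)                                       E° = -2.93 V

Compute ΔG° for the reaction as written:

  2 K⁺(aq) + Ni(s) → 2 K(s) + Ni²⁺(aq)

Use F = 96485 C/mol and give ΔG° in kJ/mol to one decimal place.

+517.2 kJ/mol

As written, K⁺/K is reduced (cathode) and Ni²⁺/Ni is oxidised (anode), so E°cell = (-2.93) − (-0.25) = -2.68 V.
Balancing electrons gives n = 2.
ΔG° = −nFE° = −(2)(96485)(-2.68) = 517,160 J = +517.2 kJ/mol.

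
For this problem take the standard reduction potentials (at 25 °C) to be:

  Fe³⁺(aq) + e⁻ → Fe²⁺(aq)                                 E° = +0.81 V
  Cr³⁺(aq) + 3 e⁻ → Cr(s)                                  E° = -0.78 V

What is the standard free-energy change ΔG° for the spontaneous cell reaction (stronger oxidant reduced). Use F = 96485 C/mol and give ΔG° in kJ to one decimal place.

Fe³⁺/Fe²⁺ (E° = +0.81 V) is the cathode; Cr³⁺/Cr (E° = -0.78 V) is the anode, so E°cell = +1.59 V.
Balancing electrons gives n = 3 (lcm of 1 and 3).
ΔG° = −nFE° = −(3)(96485)(+1.59) = -460,233 J = -460.2 kJ.

-460.2 kJ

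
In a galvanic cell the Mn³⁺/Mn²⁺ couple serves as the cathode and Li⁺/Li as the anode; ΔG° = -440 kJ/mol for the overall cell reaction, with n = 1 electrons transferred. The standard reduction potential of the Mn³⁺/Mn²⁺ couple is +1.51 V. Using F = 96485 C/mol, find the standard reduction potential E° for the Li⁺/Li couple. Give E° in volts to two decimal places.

-3.05 V

E°cell = −ΔG°/(nF) = −(-440×10³)/((1)(96485)) = +4.560 V.
Since Mn³⁺/Mn²⁺ is the cathode and Li⁺/Li the anode, E°cell = E°(Mn³⁺/Mn²⁺) − E°(Li⁺/Li).
So E°(Li⁺/Li) = E°(Mn³⁺/Mn²⁺) − E°cell = (+1.51) − (+4.560) = -3.05 V.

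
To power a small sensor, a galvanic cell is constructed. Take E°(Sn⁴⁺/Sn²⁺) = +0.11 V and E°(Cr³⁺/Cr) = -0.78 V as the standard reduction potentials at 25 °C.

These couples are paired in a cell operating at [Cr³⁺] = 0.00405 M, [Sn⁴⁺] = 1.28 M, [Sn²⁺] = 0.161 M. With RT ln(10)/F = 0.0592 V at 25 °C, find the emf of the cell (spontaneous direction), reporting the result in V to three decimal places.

Sn⁴⁺/Sn²⁺ is the cathode (higher E°), Cr³⁺/Cr the anode: E°cell = +0.11 − (-0.78) = +0.89 V, n = 6.
Overall: 3 Sn⁴⁺(aq) + 2 Cr(s) → 3 Sn²⁺(aq) + 2 Cr³⁺(aq)
Q = [Sn²⁺]^3·[Cr³⁺]^2 / ([Sn⁴⁺]^3); log Q = -7.486.
E = E° − (0.0592/n) log Q = +0.89 − (0.0592/6)(-7.486) = +0.964 V.

+0.964 V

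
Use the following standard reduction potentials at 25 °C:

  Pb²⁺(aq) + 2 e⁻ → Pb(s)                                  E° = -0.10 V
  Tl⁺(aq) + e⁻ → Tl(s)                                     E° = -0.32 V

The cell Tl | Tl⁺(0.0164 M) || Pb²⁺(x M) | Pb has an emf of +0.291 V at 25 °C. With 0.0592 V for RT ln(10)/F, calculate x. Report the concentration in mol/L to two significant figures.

0.067 M

Pb²⁺/Pb is the cathode, Tl⁺/Tl the anode: E°cell = +0.22 V, n = 2.
Overall reaction: Pb²⁺(aq) + 2 Tl(s) → Pb(s) + 2 Tl⁺(aq); Q = [Tl⁺]^2/[Pb²⁺]^1.
From E = E° − (0.0592/n) log Q: log Q = (E° − E)·n/0.0592 = (+0.22 − (+0.291))·2/0.0592 = -2.3986.
So 1·log[Pb²⁺] = 2·log(0.0164) − log Q = -3.5703 − (-2.3986) = -1.1717; [Pb²⁺] = 10^(-1.1717) ≈ 0.067 M.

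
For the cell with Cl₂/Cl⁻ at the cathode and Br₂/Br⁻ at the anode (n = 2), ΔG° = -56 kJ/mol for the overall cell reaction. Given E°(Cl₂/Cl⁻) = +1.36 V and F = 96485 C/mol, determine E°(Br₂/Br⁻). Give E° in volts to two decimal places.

E°cell = −ΔG°/(nF) = −(-56×10³)/((2)(96485)) = +0.290 V.
Since Cl₂/Cl⁻ is the cathode and Br₂/Br⁻ the anode, E°cell = E°(Cl₂/Cl⁻) − E°(Br₂/Br⁻).
So E°(Br₂/Br⁻) = E°(Cl₂/Cl⁻) − E°cell = (+1.36) − (+0.290) = +1.07 V.

+1.07 V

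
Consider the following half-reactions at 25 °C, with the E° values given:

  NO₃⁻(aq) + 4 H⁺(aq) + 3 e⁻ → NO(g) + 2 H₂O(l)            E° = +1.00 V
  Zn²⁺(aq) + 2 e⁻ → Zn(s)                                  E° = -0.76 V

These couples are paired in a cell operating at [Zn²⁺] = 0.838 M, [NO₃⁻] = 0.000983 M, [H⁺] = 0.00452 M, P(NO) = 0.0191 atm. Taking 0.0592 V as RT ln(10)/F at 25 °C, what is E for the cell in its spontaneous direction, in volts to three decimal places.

+1.552 V

NO₃⁻/NO is the cathode (higher E°), Zn²⁺/Zn the anode: E°cell = +1.00 − (-0.76) = +1.76 V, n = 6.
Overall: 2 NO₃⁻(aq) + 8 H⁺(aq) + 3 Zn(s) → 2 NO(g) + 4 H₂O(l) + 3 Zn²⁺(aq)
Q = P(NO)^2·[Zn²⁺]^3 / ([NO₃⁻]^2·[H⁺]^8); log Q = 21.106.
E = E° − (0.0592/n) log Q = +1.76 − (0.0592/6)(21.106) = +1.552 V.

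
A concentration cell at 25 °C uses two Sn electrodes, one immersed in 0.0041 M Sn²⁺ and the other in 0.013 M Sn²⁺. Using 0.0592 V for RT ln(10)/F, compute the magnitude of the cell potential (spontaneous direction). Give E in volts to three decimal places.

For a concentration cell E°cell = 0. The 0.013 M side is the cathode (reduction is favoured where [Sn²⁺] is higher).
With n = 2, E = −(0.0592/2) log([Sn²⁺]ₐₙ/[Sn²⁺]꜀ₐₜ) = −(0.0592/2) log(0.0041/0.013) = −(0.0592/2)(-0.501) = +0.015 V.

+0.015 V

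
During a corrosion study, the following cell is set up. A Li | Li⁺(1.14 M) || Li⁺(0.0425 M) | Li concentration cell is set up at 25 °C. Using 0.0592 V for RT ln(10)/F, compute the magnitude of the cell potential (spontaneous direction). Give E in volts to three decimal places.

For a concentration cell E°cell = 0. The 1.14 M side is the cathode (reduction is favoured where [Li⁺] is higher).
With n = 1, E = −(0.0592/1) log([Li⁺]ₐₙ/[Li⁺]꜀ₐₜ) = −(0.0592/1) log(0.0425/1.14) = −(0.0592/1)(-1.429) = +0.085 V.

+0.085 V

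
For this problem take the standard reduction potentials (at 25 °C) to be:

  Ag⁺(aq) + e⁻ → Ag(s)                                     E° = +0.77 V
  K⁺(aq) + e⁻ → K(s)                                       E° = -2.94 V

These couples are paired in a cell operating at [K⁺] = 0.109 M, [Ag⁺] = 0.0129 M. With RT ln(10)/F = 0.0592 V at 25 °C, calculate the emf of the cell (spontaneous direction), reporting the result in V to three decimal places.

Ag⁺/Ag is the cathode (higher E°), K⁺/K the anode: E°cell = +0.77 − (-2.94) = +3.71 V, n = 1.
Overall: Ag⁺(aq) + K(s) → Ag(s) + K⁺(aq)
Q = [K⁺] / ([Ag⁺]); log Q = 0.927.
E = E° − (0.0592/n) log Q = +3.71 − (0.0592/1)(0.927) = +3.655 V.

+3.655 V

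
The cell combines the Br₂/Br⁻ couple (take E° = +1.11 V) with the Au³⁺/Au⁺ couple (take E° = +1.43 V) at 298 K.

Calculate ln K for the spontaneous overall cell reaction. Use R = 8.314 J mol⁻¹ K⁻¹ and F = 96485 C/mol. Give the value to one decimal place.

24.9

Cathode: Au³⁺/Au⁺; anode: Br₂/Br⁻. E°cell = (+1.43) − (+1.11) = +0.32 V, with n = 2.
ΔG° = −nFE° = −RT ln K, so ln K = nFE°/(RT) = (2)(96485)(+0.32) / ((8.314)(298)) = 24.924.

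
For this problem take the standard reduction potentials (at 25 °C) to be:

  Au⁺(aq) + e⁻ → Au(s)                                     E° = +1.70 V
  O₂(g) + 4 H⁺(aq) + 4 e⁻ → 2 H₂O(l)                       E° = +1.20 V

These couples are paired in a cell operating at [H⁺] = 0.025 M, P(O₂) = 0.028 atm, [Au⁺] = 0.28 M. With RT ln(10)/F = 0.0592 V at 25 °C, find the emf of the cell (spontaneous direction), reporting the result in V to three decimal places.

Au⁺/Au is the cathode (higher E°), O₂/H₂O the anode: E°cell = +1.70 − (+1.20) = +0.50 V, n = 4.
Overall: 4 Au⁺(aq) + 2 H₂O(l) → 4 Au(s) + O₂(g) + 4 H⁺(aq)
Q = P(O₂)·[H⁺]^4 / ([Au⁺]^4); log Q = -5.750.
E = E° − (0.0592/n) log Q = +0.50 − (0.0592/4)(-5.750) = +0.585 V.

+0.585 V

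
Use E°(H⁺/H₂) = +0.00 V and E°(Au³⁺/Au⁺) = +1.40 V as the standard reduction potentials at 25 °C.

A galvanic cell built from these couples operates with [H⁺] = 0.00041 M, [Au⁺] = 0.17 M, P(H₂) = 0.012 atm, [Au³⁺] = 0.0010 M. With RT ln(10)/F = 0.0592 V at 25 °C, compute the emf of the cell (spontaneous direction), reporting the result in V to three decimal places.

Au³⁺/Au⁺ is the cathode (higher E°), H⁺/H₂ the anode: E°cell = +1.40 − (+0.00) = +1.40 V, n = 2.
Overall: Au³⁺(aq) + H₂(g) → Au⁺(aq) + 2 H⁺(aq)
Q = [Au⁺]·[H⁺]^2 / ([Au³⁺]·P(H₂)); log Q = -2.623.
E = E° − (0.0592/n) log Q = +1.40 − (0.0592/2)(-2.623) = +1.478 V.

+1.478 V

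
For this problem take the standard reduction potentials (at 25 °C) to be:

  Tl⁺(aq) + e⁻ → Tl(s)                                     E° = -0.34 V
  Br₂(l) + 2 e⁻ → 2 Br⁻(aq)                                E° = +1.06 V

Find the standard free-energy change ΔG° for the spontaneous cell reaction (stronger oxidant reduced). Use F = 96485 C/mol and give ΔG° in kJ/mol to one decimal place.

-270.2 kJ/mol

Br₂/Br⁻ (E° = +1.06 V) is the cathode; Tl⁺/Tl (E° = -0.34 V) is the anode, so E°cell = +1.40 V.
Balancing electrons gives n = 2 (lcm of 2 and 1).
ΔG° = −nFE° = −(2)(96485)(+1.40) = -270,158 J = -270.2 kJ/mol.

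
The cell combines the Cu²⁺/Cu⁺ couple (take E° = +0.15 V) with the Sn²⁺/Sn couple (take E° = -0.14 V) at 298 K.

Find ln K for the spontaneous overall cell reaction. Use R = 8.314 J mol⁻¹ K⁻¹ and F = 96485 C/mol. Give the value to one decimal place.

Cathode: Cu²⁺/Cu⁺; anode: Sn²⁺/Sn. E°cell = (+0.15) − (-0.14) = +0.29 V, with n = 2.
ΔG° = −nFE° = −RT ln K, so ln K = nFE°/(RT) = (2)(96485)(+0.29) / ((8.314)(298)) = 22.587.

22.6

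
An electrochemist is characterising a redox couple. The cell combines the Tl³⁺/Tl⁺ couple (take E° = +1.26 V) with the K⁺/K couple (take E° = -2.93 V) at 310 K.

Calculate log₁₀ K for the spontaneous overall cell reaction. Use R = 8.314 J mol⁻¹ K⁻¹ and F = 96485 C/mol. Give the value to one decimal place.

136.2

Cathode: Tl³⁺/Tl⁺; anode: K⁺/K. E°cell = (+1.26) − (-2.93) = +4.19 V, with n = 2.
ΔG° = −nFE° = −RT ln K, so ln K = nFE°/(RT) = (2)(96485)(+4.19) / ((8.314)(310)) = 313.713.
log₁₀ K = 313.713 / ln 10 = 136.2.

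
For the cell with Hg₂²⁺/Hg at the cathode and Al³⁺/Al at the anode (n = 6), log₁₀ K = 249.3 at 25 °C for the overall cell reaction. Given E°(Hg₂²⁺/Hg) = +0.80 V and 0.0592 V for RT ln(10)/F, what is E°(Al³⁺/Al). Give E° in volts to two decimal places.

E°cell = (0.0592/n)·log K = (0.0592/6)(249.3) = +2.460 V.
Since Hg₂²⁺/Hg is the cathode and Al³⁺/Al the anode, E°cell = E°(Hg₂²⁺/Hg) − E°(Al³⁺/Al).
So E°(Al³⁺/Al) = E°(Hg₂²⁺/Hg) − E°cell = (+0.80) − (+2.460) = -1.66 V.

-1.66 V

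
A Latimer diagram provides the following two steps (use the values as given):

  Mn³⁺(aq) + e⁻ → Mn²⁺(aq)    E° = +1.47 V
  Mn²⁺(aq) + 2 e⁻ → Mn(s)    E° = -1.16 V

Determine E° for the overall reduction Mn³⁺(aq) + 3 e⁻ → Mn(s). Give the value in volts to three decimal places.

-0.283 V

Adding the free-energy changes (−nFE°) of the two steps gives −n₃FE°₃ = −n₁FE°₁ − n₂FE°₂.
E°₃ = (1×+1.47 + 2×-1.16) / 3 = (-0.850) / 3 = -0.283 V.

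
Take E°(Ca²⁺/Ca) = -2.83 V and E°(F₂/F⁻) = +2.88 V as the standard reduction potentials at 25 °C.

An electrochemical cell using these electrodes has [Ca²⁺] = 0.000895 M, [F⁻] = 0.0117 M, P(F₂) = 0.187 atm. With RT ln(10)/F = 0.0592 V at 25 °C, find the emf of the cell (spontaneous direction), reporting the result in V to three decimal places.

+5.893 V

F₂/F⁻ is the cathode (higher E°), Ca²⁺/Ca the anode: E°cell = +2.88 − (-2.83) = +5.71 V, n = 2.
Overall: F₂(g) + Ca(s) → 2 F⁻(aq) + Ca²⁺(aq)
Q = [F⁻]^2·[Ca²⁺] / (P(F₂)); log Q = -6.184.
E = E° − (0.0592/n) log Q = +5.71 − (0.0592/2)(-6.184) = +5.893 V.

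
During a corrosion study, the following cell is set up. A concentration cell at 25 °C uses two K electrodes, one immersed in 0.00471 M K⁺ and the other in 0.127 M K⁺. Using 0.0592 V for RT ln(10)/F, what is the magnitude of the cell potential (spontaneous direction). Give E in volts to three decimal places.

+0.085 V

For a concentration cell E°cell = 0. The 0.127 M side is the cathode (reduction is favoured where [K⁺] is higher).
With n = 1, E = −(0.0592/1) log([K⁺]ₐₙ/[K⁺]꜀ₐₜ) = −(0.0592/1) log(0.00471/0.127) = −(0.0592/1)(-1.431) = +0.085 V.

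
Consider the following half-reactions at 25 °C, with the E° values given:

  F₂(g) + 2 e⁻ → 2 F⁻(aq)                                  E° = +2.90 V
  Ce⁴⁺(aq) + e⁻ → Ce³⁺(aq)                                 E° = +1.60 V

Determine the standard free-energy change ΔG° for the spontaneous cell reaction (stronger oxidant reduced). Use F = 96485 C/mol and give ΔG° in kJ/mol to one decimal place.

-250.9 kJ/mol

F₂/F⁻ (E° = +2.90 V) is the cathode; Ce⁴⁺/Ce³⁺ (E° = +1.60 V) is the anode, so E°cell = +1.30 V.
Balancing electrons gives n = 2 (lcm of 2 and 1).
ΔG° = −nFE° = −(2)(96485)(+1.30) = -250,861 J = -250.9 kJ/mol.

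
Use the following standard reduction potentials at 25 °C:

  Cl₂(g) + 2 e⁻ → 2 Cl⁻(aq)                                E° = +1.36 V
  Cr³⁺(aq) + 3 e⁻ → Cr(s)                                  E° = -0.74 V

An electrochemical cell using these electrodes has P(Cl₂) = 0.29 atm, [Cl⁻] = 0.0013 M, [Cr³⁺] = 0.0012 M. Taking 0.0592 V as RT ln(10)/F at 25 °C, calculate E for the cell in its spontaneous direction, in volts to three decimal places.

Cl₂/Cl⁻ is the cathode (higher E°), Cr³⁺/Cr the anode: E°cell = +1.36 − (-0.74) = +2.10 V, n = 6.
Overall: 3 Cl₂(g) + 2 Cr(s) → 6 Cl⁻(aq) + 2 Cr³⁺(aq)
Q = [Cl⁻]^6·[Cr³⁺]^2 / (P(Cl₂)^3); log Q = -21.545.
E = E° − (0.0592/n) log Q = +2.10 − (0.0592/6)(-21.545) = +2.313 V.

+2.313 V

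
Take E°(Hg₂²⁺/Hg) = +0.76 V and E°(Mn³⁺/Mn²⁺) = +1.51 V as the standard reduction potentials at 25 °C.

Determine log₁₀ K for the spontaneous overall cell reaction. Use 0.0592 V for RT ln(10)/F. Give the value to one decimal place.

Cathode: Mn³⁺/Mn²⁺; anode: Hg₂²⁺/Hg. E°cell = +0.75 V, n = 2.
log K = nE°cell / 0.0592 = (2)(+0.75) / 0.0592 = 25.3.

25.3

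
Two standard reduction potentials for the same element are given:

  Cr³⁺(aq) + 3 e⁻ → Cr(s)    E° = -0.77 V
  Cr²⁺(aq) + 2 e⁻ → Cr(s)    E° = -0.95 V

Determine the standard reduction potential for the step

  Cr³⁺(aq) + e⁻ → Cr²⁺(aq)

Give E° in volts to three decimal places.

-0.410 V

Sequential free energies add, so n₃E°₃ = n₁E°₁ + n₂E°₂.
With n₃ = 3, and the known step contributing 2×(-0.95) V, the unknown satisfies 1·E° = 3×(-0.77) − 2×(-0.95) = -0.410.
E° = -0.410 / 1 = -0.410 V.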